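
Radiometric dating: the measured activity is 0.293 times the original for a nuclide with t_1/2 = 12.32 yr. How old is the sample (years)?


lambda = ln(2) / t_half = ln(2) / 12.32 = 0.05626195 /yr
t = -ln(A/A0) / lambda
t = -ln(0.293) / 0.05626195
t = 21.819 yr

21.819


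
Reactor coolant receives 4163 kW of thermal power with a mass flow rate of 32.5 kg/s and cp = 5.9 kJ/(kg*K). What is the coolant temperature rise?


dT = Q / (m_dot * cp)
dT = 4163 / (32.5 * 5.9)
dT = 21.711 C

21.711


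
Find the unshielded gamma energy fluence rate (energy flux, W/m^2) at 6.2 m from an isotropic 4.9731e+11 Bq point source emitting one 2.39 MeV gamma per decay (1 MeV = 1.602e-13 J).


psi = A * E * 1.602e-13 / (4*pi*r^2)
psi = 4.9731e+11 * 2.39 * 1.602e-13 / (4*pi*6.2^2)
psi = 3.9418e-04 W/m^2

3.9418e-04


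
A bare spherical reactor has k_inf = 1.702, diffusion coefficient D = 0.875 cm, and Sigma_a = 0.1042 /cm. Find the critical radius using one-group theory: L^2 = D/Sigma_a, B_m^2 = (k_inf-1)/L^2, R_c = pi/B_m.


L^2 = D / Sigma_a = 0.875 / 0.1042 = 8.397313 cm^2
B_m^2 = (k_inf - 1) / L^2 = (1.702 - 1) / 8.397313 = 0.08359817 /cm^2
For a bare sphere: B_g = pi/R, so R_c = pi / sqrt(B_m^2)
R_c = pi / sqrt(0.08359817) = 10.866 cm

10.866


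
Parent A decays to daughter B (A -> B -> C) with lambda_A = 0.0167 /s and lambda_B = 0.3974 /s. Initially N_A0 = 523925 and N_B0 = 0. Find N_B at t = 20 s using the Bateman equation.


N_B(t) = lambda_A * N_A0 / (lambda_B - lambda_A) * [exp(-lambda_A*t) - exp(-lambda_B*t)]
exp(-0.0167*20) = 0.7160538; exp(-0.3974*20) = 3.533682e-04
N_B = 0.0167 * 523925 / (0.3974 - 0.0167) * (0.7160538 - 3.533682e-04)
N_B = 16449

16449


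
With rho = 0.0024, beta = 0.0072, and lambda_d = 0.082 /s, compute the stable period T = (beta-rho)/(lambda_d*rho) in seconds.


T = (beta - rho) / (lambda_d * rho)
T = (0.0072 - 0.0024) / (0.082 * 0.0024)
T = 24.390 s

24.390


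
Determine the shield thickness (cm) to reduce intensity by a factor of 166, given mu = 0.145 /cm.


x = ln(factor) / mu
x = ln(166) / 0.145
x = 35.255 cm

35.255


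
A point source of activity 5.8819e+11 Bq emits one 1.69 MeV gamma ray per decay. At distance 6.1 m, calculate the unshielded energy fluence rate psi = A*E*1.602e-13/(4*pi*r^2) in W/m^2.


psi = A * E * 1.602e-13 / (4*pi*r^2)
psi = 5.8819e+11 * 1.69 * 1.602e-13 / (4*pi*6.1^2)
psi = 3.4056e-04 W/m^2

3.4056e-04


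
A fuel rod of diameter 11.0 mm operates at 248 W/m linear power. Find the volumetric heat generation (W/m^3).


r = D / 2 / 1000 = 11.0 / 2 / 1000 = 0.0055 m
q''' = q' / (pi * r^2)
q''' = 248 / (pi * 0.0055^2)
q''' = 2.6096e+06 W/m^3

2.6096e+06


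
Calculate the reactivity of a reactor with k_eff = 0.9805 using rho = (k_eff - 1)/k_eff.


rho = (k_eff - 1) / k_eff
rho = (0.9805 - 1) / 0.9805
rho = -0.019888

-0.019888


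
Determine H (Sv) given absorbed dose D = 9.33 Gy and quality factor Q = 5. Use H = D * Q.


H = D * Q
H = 9.33 * 5
H = 46.650 Sv

46.650


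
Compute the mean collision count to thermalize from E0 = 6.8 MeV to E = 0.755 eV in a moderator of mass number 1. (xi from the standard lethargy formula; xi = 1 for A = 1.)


xi = 1 + (A-1)^2/(2A)*ln((A-1)/(A+1)) = 1 (for A = 1)
n = ln(E0/E) / xi
n = ln(6.8e6 / 0.755) / 1
n = ln(9.006623e+06) / 1 = 16.013

16.013


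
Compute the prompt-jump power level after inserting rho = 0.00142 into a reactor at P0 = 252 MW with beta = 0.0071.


P1/P0 = beta / (beta - rho)
P1/P0 = 0.0071 / (0.0071 - 0.00142) = 1.250000
P1 = 252 * 1.250000 = 315.00 MW

315.00


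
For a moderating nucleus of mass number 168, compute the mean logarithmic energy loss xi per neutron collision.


xi = 1 + (A-1)^2/(2A) * ln((A-1)/(A+1))
xi = 1 + (168-1)^2/(2*168) * ln((168-1)/(168 +1))
xi = 0.011858

0.011858


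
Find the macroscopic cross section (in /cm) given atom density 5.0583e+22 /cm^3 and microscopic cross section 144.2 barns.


Sigma = N * sigma_barns * 1e-24
Sigma = 5.0583e+22 * 144.2 * 1e-24
Sigma = 7.2941 /cm

7.2941


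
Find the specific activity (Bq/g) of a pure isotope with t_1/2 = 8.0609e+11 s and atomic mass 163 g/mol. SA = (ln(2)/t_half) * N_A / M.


lambda = ln(2) / t_half = ln(2) / 8.0609e+11 = 8.598881e-13 /s
SA = lambda * N_A / M
SA = 8.598881e-13 * 6.022e23 / 163
SA = 3.1768e+09 Bq/g

3.1768e+09


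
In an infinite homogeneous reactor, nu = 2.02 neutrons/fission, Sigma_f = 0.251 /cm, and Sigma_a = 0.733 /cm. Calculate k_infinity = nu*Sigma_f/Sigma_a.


k_inf = nu * Sigma_f / Sigma_a
k_inf = 2.02 * 0.251 / 0.733
k_inf = 0.69171

0.69171


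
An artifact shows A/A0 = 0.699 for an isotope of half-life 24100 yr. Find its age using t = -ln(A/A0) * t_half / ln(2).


lambda = ln(2) / t_half = ln(2) / 24100 = 2.876129e-05 /yr
t = -ln(A/A0) / lambda
t = -ln(0.699) / 2.876129e-05
t = 12451 yr

12451


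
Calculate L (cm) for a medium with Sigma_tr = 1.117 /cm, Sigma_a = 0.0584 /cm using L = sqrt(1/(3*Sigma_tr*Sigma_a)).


D = 1 / (3 * Sigma_tr) = 1 / (3 * 1.117) = 0.2984184 cm
L = sqrt(D / Sigma_a)
L = sqrt(0.2984184 / 0.0584)
L = 2.2605 cm

2.2605


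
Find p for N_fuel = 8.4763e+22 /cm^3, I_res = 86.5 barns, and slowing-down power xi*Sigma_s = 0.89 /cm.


p = exp(-N * I * 1e-24 / (xi*Sigma_s))
p = exp(-8.4763e+22 * 86.5 * 1e-24 / 0.89)
p = 2.6436e-04

2.6436e-04


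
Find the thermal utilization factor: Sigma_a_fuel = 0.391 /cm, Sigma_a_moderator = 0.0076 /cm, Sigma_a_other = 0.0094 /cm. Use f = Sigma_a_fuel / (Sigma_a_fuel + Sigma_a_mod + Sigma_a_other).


f = Sigma_a_fuel / (Sigma_a_fuel + Sigma_a_mod + Sigma_a_other)
f = 0.391 / (0.391 + 0.0076 + 0.0094)
f = 0.95833

0.95833


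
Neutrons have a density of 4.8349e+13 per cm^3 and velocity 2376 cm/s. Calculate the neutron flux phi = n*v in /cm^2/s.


phi = n * v
phi = 4.8349e+13 * 2376
phi = 1.1488e+17 /cm^2/s

1.1488e+17


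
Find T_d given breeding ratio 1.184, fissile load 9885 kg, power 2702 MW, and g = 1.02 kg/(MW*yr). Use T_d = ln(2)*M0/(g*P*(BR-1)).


Breeding gain G = BR - 1 = 1.184 - 1 = 0.184
Fissile production rate = g * P * G = 1.02 * 2702 * 0.184 = 507.11136 kg/yr
T_d = ln(2) * M0 / (g * P * G)
T_d = ln(2) * 9885 / 507.11136 = 13.511 yr

13.511


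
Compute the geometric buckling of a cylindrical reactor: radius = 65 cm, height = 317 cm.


B^2 = (2.405/R)^2 + (pi/H)^2
B^2 = (2.405/65)^2 + (pi/317)^2
B^2 = 0.0014672 /cm^2

0.0014672


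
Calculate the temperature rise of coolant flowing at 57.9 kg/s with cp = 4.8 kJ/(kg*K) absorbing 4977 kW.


dT = Q / (m_dot * cp)
dT = 4977 / (57.9 * 4.8)
dT = 17.908 C

17.908


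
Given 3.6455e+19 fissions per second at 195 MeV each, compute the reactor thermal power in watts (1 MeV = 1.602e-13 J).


P = fission_rate * E_MeV * 1.602e-13
P = 3.6455e+19 * 195 * 1.602e-13
P = 1.1388e+09 W

1.1388e+09


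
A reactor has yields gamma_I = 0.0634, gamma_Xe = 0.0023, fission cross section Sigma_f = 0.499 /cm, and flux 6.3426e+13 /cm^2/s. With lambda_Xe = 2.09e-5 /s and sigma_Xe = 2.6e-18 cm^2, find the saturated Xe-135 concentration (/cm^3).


Xe_eq = (gamma_I + gamma_Xe) * Sigma_f * phi / (lambda_Xe + sigma_Xe * phi)
Numerator = (0.0634 + 0.0023) * 0.499 * 6.3426e+13 = 2.079377e+12
Denominator = 2.09e-5 + 2.6e-18 * 6.3426e+13 = 1.858076e-04
Xe_eq = 2.079377e+12 / 1.858076e-04 = 1.1191e+16 /cm^3

1.1191e+16


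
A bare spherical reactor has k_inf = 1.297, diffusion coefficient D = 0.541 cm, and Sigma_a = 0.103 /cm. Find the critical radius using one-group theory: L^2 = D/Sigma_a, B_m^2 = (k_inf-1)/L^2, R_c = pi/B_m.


L^2 = D / Sigma_a = 0.541 / 0.103 = 5.252427 cm^2
B_m^2 = (k_inf - 1) / L^2 = (1.297 - 1) / 5.252427 = 0.05654529 /cm^2
For a bare sphere: B_g = pi/R, so R_c = pi / sqrt(B_m^2)
R_c = pi / sqrt(0.05654529) = 13.211 cm

13.211


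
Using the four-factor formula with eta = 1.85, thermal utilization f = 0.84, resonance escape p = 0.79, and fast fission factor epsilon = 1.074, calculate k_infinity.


k_inf = eta * f * p * epsilon
k_inf = 1.85 * 0.84 * 0.79 * 1.074
k_inf = 1.3185

1.3185


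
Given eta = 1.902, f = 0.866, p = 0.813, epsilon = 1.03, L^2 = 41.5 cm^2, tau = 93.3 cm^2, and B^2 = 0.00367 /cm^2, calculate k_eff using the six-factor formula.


k_inf = eta*f*p*eps = 1.902*0.866*0.813*1.03 = 1.379292
P_TNL = 1/(1 + L^2*B^2) = 1/(1 + 41.5*0.00367) = 0.8678258
P_FNL = exp(-B^2*tau) = exp(-0.00367*93.3) = 0.7100563
k_eff = k_inf * P_TNL * P_FNL = 1.379292 * 0.8678258 * 0.7100563
k_eff = 0.84993

0.84993


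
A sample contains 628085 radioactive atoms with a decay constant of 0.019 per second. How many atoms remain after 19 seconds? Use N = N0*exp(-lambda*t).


N = N0 * exp(-lambda * t)
N = 628085 * exp(-0.019 * 19)
N = 437762

437762


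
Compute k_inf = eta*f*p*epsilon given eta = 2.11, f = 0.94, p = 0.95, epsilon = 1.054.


k_inf = eta * f * p * epsilon
k_inf = 2.11 * 0.94 * 0.95 * 1.054
k_inf = 1.9860

1.9860


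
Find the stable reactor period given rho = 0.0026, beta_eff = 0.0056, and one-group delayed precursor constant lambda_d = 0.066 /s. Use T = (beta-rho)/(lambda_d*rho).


T = (beta - rho) / (lambda_d * rho)
T = (0.0056 - 0.0026) / (0.066 * 0.0026)
T = 17.483 s

17.483


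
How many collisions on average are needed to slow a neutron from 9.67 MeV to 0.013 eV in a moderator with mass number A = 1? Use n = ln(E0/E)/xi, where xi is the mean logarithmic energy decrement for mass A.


xi = 1 + (A-1)^2/(2A)*ln((A-1)/(A+1)) = 1 (for A = 1)
n = ln(E0/E) / xi
n = ln(9.67e6 / 0.013) / 1
n = ln(7.438462e+08) / 1 = 20.427

20.427


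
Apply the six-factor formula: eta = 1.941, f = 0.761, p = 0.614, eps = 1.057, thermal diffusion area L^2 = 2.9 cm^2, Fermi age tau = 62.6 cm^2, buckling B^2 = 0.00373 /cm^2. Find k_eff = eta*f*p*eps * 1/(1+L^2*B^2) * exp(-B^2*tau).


k_inf = eta*f*p*eps = 1.941*0.761*0.614*1.057 = 0.9586356
P_TNL = 1/(1 + L^2*B^2) = 1/(1 + 2.9*0.00373) = 0.9892988
P_FNL = exp(-B^2*tau) = exp(-0.00373*62.6) = 0.7917592
k_eff = k_inf * P_TNL * P_FNL = 0.9586356 * 0.9892988 * 0.7917592
k_eff = 0.75089

0.75089


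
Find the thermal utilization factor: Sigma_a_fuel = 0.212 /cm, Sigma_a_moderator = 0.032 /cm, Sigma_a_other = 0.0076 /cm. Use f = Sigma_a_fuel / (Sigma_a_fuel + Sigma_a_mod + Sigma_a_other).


f = Sigma_a_fuel / (Sigma_a_fuel + Sigma_a_mod + Sigma_a_other)
f = 0.212 / (0.212 + 0.032 + 0.0076)
f = 0.84261

0.84261


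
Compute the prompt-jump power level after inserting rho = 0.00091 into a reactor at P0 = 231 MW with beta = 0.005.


P1/P0 = beta / (beta - rho)
P1/P0 = 0.005 / (0.005 - 0.00091) = 1.222494
P1 = 231 * 1.222494 = 282.40 MW

282.40


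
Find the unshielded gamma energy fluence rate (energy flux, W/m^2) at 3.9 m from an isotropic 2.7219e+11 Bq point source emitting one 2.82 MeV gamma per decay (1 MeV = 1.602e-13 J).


psi = A * E * 1.602e-13 / (4*pi*r^2)
psi = 2.7219e+11 * 2.82 * 1.602e-13 / (4*pi*3.9^2)
psi = 6.4335e-04 W/m^2

6.4335e-04


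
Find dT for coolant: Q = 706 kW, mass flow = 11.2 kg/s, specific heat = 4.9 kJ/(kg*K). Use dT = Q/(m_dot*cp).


dT = Q / (m_dot * cp)
dT = 706 / (11.2 * 4.9)
dT = 12.864 C

12.864


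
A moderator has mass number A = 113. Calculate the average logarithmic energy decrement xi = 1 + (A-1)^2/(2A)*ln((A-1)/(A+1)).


xi = 1 + (A-1)^2/(2A) * ln((A-1)/(A+1))
xi = 1 + (113-1)^2/(2*113) * ln((113-1)/(113 +1))
xi = 0.017595

0.017595


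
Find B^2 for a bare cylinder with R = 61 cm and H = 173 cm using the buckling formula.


B^2 = (2.405/R)^2 + (pi/H)^2
B^2 = (2.405/61)^2 + (pi/173)^2
B^2 = 0.0018842 /cm^2

0.0018842


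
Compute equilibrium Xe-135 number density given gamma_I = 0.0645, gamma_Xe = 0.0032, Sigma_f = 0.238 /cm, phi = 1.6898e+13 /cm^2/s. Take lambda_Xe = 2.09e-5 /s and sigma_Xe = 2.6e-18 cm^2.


Xe_eq = (gamma_I + gamma_Xe) * Sigma_f * phi / (lambda_Xe + sigma_Xe * phi)
Numerator = (0.0645 + 0.0032) * 0.238 * 1.6898e+13 = 2.722707e+11
Denominator = 2.09e-5 + 2.6e-18 * 1.6898e+13 = 6.483480e-05
Xe_eq = 2.722707e+11 / 6.483480e-05 = 4.1995e+15 /cm^3

4.1995e+15


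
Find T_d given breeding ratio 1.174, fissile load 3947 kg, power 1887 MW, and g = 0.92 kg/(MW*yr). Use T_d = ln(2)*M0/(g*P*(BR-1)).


Breeding gain G = BR - 1 = 1.174 - 1 = 0.174
Fissile production rate = g * P * G = 0.92 * 1887 * 0.174 = 302.07096 kg/yr
T_d = ln(2) * M0 / (g * P * G)
T_d = ln(2) * 3947 / 302.07096 = 9.0570 yr

9.0570


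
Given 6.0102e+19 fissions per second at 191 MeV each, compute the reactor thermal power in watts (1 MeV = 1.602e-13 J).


P = fission_rate * E_MeV * 1.602e-13
P = 6.0102e+19 * 191 * 1.602e-13
P = 1.8390e+09 W

1.8390e+09


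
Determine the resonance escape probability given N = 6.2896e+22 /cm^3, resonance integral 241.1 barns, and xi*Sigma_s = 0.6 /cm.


p = exp(-N * I * 1e-24 / (xi*Sigma_s))
p = exp(-6.2896e+22 * 241.1 * 1e-24 / 0.6)
p = 1.0563e-11

1.0563e-11


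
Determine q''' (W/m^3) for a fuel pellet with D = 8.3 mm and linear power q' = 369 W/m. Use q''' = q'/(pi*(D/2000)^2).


r = D / 2 / 1000 = 8.3 / 2 / 1000 = 0.00415 m
q''' = q' / (pi * r^2)
q''' = 369 / (pi * 0.00415^2)
q''' = 6.8199e+06 W/m^3

6.8199e+06


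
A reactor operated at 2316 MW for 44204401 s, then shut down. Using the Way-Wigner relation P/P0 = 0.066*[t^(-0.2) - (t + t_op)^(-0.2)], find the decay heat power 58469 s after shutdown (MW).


P/P0 = 0.066 * [t^(-0.2) - (t + t_op)^(-0.2)]
P/P0 = 0.066 * [58469^(-0.2) - (58469 + 44204401)^(-0.2)]
P/P0 = 0.066 * [0.1113307 - 0.02956597] = 0.005396472
P = 2316 * 0.005396472 = 12.498 MW

12.498


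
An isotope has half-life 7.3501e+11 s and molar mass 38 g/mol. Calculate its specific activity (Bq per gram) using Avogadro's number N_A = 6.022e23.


lambda = ln(2) / t_half = ln(2) / 7.3501e+11 = 9.430446e-13 /s
SA = lambda * N_A / M
SA = 9.430446e-13 * 6.022e23 / 38
SA = 1.4945e+10 Bq/g

1.4945e+10


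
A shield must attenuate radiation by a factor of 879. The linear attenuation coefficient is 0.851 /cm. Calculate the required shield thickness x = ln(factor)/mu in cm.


x = ln(factor) / mu
x = ln(879) / 0.851
x = 7.9657 cm

7.9657


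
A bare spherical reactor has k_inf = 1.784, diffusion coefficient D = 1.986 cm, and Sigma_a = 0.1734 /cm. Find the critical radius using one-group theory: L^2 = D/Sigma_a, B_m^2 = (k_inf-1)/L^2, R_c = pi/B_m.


L^2 = D / Sigma_a = 1.986 / 0.1734 = 11.45329 cm^2
B_m^2 = (k_inf - 1) / L^2 = (1.784 - 1) / 11.45329 = 0.06845195 /cm^2
For a bare sphere: B_g = pi/R, so R_c = pi / sqrt(B_m^2)
R_c = pi / sqrt(0.06845195) = 12.008 cm

12.008


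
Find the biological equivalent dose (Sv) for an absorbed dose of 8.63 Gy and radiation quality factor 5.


H = D * Q
H = 8.63 * 5
H = 43.150 Sv

43.150


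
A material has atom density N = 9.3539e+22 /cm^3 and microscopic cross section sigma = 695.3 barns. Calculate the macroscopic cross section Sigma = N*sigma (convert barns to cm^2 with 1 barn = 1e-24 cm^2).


Sigma = N * sigma_barns * 1e-24
Sigma = 9.3539e+22 * 695.3 * 1e-24
Sigma = 65.038 /cm

65.038


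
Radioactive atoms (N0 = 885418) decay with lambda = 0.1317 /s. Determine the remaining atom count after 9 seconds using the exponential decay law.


N = N0 * exp(-lambda * t)
N = 885418 * exp(-0.1317 * 9)
N = 270632

270632


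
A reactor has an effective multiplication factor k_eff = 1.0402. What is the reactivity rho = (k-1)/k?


rho = (k_eff - 1) / k_eff
rho = (1.0402 - 1) / 1.0402
rho = 0.038646

0.038646


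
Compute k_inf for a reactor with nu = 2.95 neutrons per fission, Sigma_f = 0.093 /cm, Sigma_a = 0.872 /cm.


k_inf = nu * Sigma_f / Sigma_a
k_inf = 2.95 * 0.093 / 0.872
k_inf = 0.31462

0.31462


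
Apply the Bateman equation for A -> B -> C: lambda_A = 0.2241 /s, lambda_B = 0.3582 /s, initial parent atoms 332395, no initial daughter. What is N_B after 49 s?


N_B(t) = lambda_A * N_A0 / (lambda_B - lambda_A) * [exp(-lambda_A*t) - exp(-lambda_B*t)]
exp(-0.2241*49) = 1.702377e-05; exp(-0.3582*49) = 2.384241e-08
N_B = 0.2241 * 332395 / (0.3582 - 0.2241) * (1.702377e-05 - 2.384241e-08)
N_B = 9.4431

9.4431


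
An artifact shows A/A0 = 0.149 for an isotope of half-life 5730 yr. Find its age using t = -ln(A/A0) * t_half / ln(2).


lambda = ln(2) / t_half = ln(2) / 5730 = 1.209681e-04 /yr
t = -ln(A/A0) / lambda
t = -ln(0.149) / 1.209681e-04
t = 15738 yr

15738


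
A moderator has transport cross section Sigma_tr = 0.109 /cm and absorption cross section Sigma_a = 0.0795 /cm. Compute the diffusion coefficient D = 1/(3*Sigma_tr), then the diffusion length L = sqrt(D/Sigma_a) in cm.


D = 1 / (3 * Sigma_tr) = 1 / (3 * 0.109) = 3.058104 cm
L = sqrt(D / Sigma_a)
L = sqrt(3.058104 / 0.0795)
L = 6.2022 cm

6.2022


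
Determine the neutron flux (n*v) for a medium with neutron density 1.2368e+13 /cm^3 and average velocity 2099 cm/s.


phi = n * v
phi = 1.2368e+13 * 2099
phi = 2.5960e+16 /cm^2/s

2.5960e+16


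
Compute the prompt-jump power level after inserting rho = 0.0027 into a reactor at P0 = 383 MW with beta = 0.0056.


P1/P0 = beta / (beta - rho)
P1/P0 = 0.0056 / (0.0056 - 0.0027) = 1.931034
P1 = 383 * 1.931034 = 739.59 MW

739.59


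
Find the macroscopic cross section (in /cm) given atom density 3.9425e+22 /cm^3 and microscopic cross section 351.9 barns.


Sigma = N * sigma_barns * 1e-24
Sigma = 3.9425e+22 * 351.9 * 1e-24
Sigma = 13.874 /cm

13.874


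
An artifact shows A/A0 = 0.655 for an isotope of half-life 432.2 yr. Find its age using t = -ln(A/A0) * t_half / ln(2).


lambda = ln(2) / t_half = ln(2) / 432.2 = 0.001603765 /yr
t = -ln(A/A0) / lambda
t = -ln(0.655) / 0.001603765
t = 263.83 yr

263.83


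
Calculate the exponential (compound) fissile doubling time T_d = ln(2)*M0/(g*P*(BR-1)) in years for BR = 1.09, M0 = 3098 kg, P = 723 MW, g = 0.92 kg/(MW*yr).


Breeding gain G = BR - 1 = 1.09 - 1 = 0.09
Fissile production rate = g * P * G = 0.92 * 723 * 0.09 = 59.8644 kg/yr
T_d = ln(2) * M0 / (g * P * G)
T_d = ln(2) * 3098 / 59.8644 = 35.871 yr

35.871


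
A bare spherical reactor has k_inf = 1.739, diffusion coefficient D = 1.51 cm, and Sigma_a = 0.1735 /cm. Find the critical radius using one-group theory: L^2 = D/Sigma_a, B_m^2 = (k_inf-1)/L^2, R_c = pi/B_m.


L^2 = D / Sigma_a = 1.51 / 0.1735 = 8.703170 cm^2
B_m^2 = (k_inf - 1) / L^2 = (1.739 - 1) / 8.703170 = 0.08491159 /cm^2
For a bare sphere: B_g = pi/R, so R_c = pi / sqrt(B_m^2)
R_c = pi / sqrt(0.08491159) = 10.781 cm

10.781


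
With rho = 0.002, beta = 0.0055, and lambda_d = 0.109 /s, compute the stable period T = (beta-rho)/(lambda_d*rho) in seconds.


T = (beta - rho) / (lambda_d * rho)
T = (0.0055 - 0.002) / (0.109 * 0.002)
T = 16.055 s

16.055


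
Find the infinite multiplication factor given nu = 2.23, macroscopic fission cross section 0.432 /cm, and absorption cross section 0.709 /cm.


k_inf = nu * Sigma_f / Sigma_a
k_inf = 2.23 * 0.432 / 0.709
k_inf = 1.3588

1.3588


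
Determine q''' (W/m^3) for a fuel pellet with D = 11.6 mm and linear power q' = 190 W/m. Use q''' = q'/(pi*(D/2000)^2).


r = D / 2 / 1000 = 11.6 / 2 / 1000 = 0.0058 m
q''' = q' / (pi * r^2)
q''' = 190 / (pi * 0.0058^2)
q''' = 1.7978e+06 W/m^3

1.7978e+06


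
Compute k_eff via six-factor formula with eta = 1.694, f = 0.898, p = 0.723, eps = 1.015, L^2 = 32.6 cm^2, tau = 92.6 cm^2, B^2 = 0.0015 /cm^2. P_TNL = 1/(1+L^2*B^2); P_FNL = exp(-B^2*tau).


k_inf = eta*f*p*eps = 1.694*0.898*0.723*1.015 = 1.116334
P_TNL = 1/(1 + L^2*B^2) = 1/(1 + 32.6*0.0015) = 0.9533797
P_FNL = exp(-B^2*tau) = exp(-0.0015*92.6) = 0.8703151
k_eff = k_inf * P_TNL * P_FNL = 1.116334 * 0.9533797 * 0.8703151
k_eff = 0.92627

0.92627


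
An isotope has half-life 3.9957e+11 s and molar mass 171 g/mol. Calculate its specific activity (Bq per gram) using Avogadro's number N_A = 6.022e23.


lambda = ln(2) / t_half = ln(2) / 3.9957e+11 = 1.734733e-12 /s
SA = lambda * N_A / M
SA = 1.734733e-12 * 6.022e23 / 171
SA = 6.1091e+09 Bq/g

6.1091e+09


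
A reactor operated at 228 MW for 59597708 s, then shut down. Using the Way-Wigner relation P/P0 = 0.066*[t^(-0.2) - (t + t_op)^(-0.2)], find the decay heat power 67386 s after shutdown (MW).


P/P0 = 0.066 * [t^(-0.2) - (t + t_op)^(-0.2)]
P/P0 = 0.066 * [67386^(-0.2) - (67386 + 59597708)^(-0.2)]
P/P0 = 0.066 * [0.1082147 - 0.02785197] = 0.005303940
P = 228 * 0.005303940 = 1.2093 MW

1.2093


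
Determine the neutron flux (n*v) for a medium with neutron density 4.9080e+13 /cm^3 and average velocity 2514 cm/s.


phi = n * v
phi = 4.9080e+13 * 2514
phi = 1.2339e+17 /cm^2/s

1.2339e+17


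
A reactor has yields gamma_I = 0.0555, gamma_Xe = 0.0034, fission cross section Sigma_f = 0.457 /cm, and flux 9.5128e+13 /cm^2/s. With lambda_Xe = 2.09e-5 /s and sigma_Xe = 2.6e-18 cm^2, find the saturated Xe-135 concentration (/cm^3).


Xe_eq = (gamma_I + gamma_Xe) * Sigma_f * phi / (lambda_Xe + sigma_Xe * phi)
Numerator = (0.0555 + 0.0034) * 0.457 * 9.5128e+13 = 2.560589e+12
Denominator = 2.09e-5 + 2.6e-18 * 9.5128e+13 = 2.682328e-04
Xe_eq = 2.560589e+12 / 2.682328e-04 = 9.5461e+15 /cm^3

9.5461e+15


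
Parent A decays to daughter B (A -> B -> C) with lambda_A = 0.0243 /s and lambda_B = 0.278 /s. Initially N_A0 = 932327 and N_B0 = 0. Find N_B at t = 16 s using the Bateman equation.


N_B(t) = lambda_A * N_A0 / (lambda_B - lambda_A) * [exp(-lambda_A*t) - exp(-lambda_B*t)]
exp(-0.0243*16) = 0.6778698; exp(-0.278*16) = 0.01170195
N_B = 0.0243 * 932327 / (0.278 - 0.0243) * (0.6778698 - 0.01170195)
N_B = 59489

59489


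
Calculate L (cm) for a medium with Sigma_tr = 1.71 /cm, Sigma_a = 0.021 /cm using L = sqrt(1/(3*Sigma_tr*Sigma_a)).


D = 1 / (3 * Sigma_tr) = 1 / (3 * 1.71) = 0.1949318 cm
L = sqrt(D / Sigma_a)
L = sqrt(0.1949318 / 0.021)
L = 3.0467 cm

3.0467


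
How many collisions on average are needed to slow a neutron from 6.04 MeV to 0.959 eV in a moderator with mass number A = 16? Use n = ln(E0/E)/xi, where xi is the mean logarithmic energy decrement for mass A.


xi = 1 + (A-1)^2/(2A)*ln((A-1)/(A+1)) = 0.1199467 (for A = 16)
n = ln(E0/E) / xi
n = ln(6.04e6 / 0.959) / 0.1199467
n = ln(6.298227e+06) / 0.1199467 = 130.52

130.52


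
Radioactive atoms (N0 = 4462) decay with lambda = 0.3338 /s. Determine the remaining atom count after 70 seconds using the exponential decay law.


N = N0 * exp(-lambda * t)
N = 4462 * exp(-0.3338 * 70)
N = 3.1754e-07

3.1754e-07


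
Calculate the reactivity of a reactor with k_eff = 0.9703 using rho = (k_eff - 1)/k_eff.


rho = (k_eff - 1) / k_eff
rho = (0.9703 - 1) / 0.9703
rho = -0.030609

-0.030609


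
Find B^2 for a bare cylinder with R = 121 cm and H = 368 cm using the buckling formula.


B^2 = (2.405/R)^2 + (pi/H)^2
B^2 = (2.405/121)^2 + (pi/368)^2
B^2 = 4.6794e-04 /cm^2

4.6794e-04


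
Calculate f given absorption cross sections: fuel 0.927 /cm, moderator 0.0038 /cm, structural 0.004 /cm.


f = Sigma_a_fuel / (Sigma_a_fuel + Sigma_a_mod + Sigma_a_other)
f = 0.927 / (0.927 + 0.0038 + 0.004)
f = 0.99166

0.99166


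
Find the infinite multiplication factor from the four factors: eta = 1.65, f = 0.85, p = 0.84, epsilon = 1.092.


k_inf = eta * f * p * epsilon
k_inf = 1.65 * 0.85 * 0.84 * 1.092
k_inf = 1.2865

1.2865


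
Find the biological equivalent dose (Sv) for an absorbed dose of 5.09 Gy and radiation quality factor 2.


H = D * Q
H = 5.09 * 2
H = 10.180 Sv

10.180


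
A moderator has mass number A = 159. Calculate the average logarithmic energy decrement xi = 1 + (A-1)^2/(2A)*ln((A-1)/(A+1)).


xi = 1 + (A-1)^2/(2A) * ln((A-1)/(A+1))
xi = 1 + (159-1)^2/(2*159) * ln((159-1)/(159 +1))
xi = 0.012526

0.012526


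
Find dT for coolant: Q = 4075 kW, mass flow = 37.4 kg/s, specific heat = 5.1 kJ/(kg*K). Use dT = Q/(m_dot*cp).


dT = Q / (m_dot * cp)
dT = 4075 / (37.4 * 5.1)
dT = 21.364 C

21.364


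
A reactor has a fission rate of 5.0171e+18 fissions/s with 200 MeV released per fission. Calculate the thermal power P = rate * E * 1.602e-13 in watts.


P = fission_rate * E_MeV * 1.602e-13
P = 5.0171e+18 * 200 * 1.602e-13
P = 1.6075e+08 W

1.6075e+08


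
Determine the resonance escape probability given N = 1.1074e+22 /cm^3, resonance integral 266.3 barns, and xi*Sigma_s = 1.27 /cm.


p = exp(-N * I * 1e-24 / (xi*Sigma_s))
p = exp(-1.1074e+22 * 266.3 * 1e-24 / 1.27)
p = 0.098072

0.098072


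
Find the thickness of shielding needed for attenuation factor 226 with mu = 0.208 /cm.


x = ln(factor) / mu
x = ln(226) / 0.208
x = 26.060 cm

26.060


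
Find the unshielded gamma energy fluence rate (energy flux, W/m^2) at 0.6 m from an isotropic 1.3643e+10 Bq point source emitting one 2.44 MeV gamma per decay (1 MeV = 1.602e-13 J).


psi = A * E * 1.602e-13 / (4*pi*r^2)
psi = 1.3643e+10 * 2.44 * 1.602e-13 / (4*pi*0.6^2)
psi = 0.0011788 W/m^2

0.0011788


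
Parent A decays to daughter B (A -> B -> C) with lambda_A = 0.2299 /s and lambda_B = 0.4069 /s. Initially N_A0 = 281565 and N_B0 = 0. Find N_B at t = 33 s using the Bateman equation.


N_B(t) = lambda_A * N_A0 / (lambda_B - lambda_A) * [exp(-lambda_A*t) - exp(-lambda_B*t)]
exp(-0.2299*33) = 5.071519e-04; exp(-0.4069*33) = 1.473751e-06
N_B = 0.2299 * 281565 / (0.4069 - 0.2299) * (5.071519e-04 - 1.473751e-06)
N_B = 184.93

184.93


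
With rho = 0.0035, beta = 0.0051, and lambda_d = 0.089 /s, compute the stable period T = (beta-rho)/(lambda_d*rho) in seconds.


T = (beta - rho) / (lambda_d * rho)
T = (0.0051 - 0.0035) / (0.089 * 0.0035)
T = 5.1364 s

5.1364


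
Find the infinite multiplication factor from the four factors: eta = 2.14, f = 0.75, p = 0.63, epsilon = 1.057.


k_inf = eta * f * p * epsilon
k_inf = 2.14 * 0.75 * 0.63 * 1.057
k_inf = 1.0688

1.0688


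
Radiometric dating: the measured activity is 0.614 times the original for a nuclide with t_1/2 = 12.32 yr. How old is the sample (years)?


lambda = ln(2) / t_half = ln(2) / 12.32 = 0.05626195 /yr
t = -ln(A/A0) / lambda
t = -ln(0.614) / 0.05626195
t = 8.6695 yr

8.6695


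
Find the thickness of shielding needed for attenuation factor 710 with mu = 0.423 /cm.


x = ln(factor) / mu
x = ln(710) / 0.423
x = 15.521 cm

15.521


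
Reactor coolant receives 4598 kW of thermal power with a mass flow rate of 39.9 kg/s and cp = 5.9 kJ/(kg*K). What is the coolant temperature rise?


dT = Q / (m_dot * cp)
dT = 4598 / (39.9 * 5.9)
dT = 19.532 C

19.532


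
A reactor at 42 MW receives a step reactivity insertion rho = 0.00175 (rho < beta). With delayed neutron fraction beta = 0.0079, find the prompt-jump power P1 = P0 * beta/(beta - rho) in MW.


P1/P0 = beta / (beta - rho)
P1/P0 = 0.0079 / (0.0079 - 0.00175) = 1.284553
P1 = 42 * 1.284553 = 53.951 MW

53.951


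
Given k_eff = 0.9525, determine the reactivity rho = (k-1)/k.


rho = (k_eff - 1) / k_eff
rho = (0.9525 - 1) / 0.9525
rho = -0.049869

-0.049869


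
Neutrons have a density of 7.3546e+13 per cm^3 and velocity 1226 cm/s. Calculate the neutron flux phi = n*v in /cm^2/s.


phi = n * v
phi = 7.3546e+13 * 1226
phi = 9.0167e+16 /cm^2/s

9.0167e+16


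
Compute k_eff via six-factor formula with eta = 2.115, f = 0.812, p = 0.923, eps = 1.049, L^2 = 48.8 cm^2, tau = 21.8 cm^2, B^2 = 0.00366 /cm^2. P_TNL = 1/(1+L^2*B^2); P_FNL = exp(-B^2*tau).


k_inf = eta*f*p*eps = 2.115*0.812*0.923*1.049 = 1.662814
P_TNL = 1/(1 + L^2*B^2) = 1/(1 + 48.8*0.00366) = 0.8484585
P_FNL = exp(-B^2*tau) = exp(-0.00366*21.8) = 0.9233121
k_eff = k_inf * P_TNL * P_FNL = 1.662814 * 0.8484585 * 0.9233121
k_eff = 1.3026

1.3026


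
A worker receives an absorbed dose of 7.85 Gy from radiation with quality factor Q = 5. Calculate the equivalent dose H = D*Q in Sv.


H = D * Q
H = 7.85 * 5
H = 39.250 Sv

39.250


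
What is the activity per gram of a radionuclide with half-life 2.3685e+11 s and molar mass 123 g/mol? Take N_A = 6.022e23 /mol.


lambda = ln(2) / t_half = ln(2) / 2.3685e+11 = 2.926524e-12 /s
SA = lambda * N_A / M
SA = 2.926524e-12 * 6.022e23 / 123
SA = 1.4328e+10 Bq/g

1.4328e+10


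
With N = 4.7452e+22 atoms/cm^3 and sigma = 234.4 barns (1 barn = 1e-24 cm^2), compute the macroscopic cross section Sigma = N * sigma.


Sigma = N * sigma_barns * 1e-24
Sigma = 4.7452e+22 * 234.4 * 1e-24
Sigma = 11.123 /cm

11.123


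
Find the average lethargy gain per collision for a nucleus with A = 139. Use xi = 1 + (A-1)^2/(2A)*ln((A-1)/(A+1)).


xi = 1 + (A-1)^2/(2A) * ln((A-1)/(A+1))
xi = 1 + (139-1)^2/(2*139) * ln((139-1)/(139 +1))
xi = 0.014320

0.014320


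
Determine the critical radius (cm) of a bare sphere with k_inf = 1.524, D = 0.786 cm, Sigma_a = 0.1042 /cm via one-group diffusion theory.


L^2 = D / Sigma_a = 0.786 / 0.1042 = 7.543186 cm^2
B_m^2 = (k_inf - 1) / L^2 = (1.524 - 1) / 7.543186 = 0.06946667 /cm^2
For a bare sphere: B_g = pi/R, so R_c = pi / sqrt(B_m^2)
R_c = pi / sqrt(0.06946667) = 11.920 cm

11.920


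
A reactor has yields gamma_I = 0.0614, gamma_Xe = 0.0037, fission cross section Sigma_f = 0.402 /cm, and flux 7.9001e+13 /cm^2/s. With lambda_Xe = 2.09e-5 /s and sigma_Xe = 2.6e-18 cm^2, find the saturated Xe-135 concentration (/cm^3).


Xe_eq = (gamma_I + gamma_Xe) * Sigma_f * phi / (lambda_Xe + sigma_Xe * phi)
Numerator = (0.0614 + 0.0037) * 0.402 * 7.9001e+13 = 2.067472e+12
Denominator = 2.09e-5 + 2.6e-18 * 7.9001e+13 = 2.263026e-04
Xe_eq = 2.067472e+12 / 2.263026e-04 = 9.1359e+15 /cm^3

9.1359e+15


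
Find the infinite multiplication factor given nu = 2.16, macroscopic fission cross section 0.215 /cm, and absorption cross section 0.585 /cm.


k_inf = nu * Sigma_f / Sigma_a
k_inf = 2.16 * 0.215 / 0.585
k_inf = 0.79385

0.79385


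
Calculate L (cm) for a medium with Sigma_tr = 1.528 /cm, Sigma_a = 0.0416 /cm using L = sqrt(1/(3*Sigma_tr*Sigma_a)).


D = 1 / (3 * Sigma_tr) = 1 / (3 * 1.528) = 0.2181501 cm
L = sqrt(D / Sigma_a)
L = sqrt(0.2181501 / 0.0416)
L = 2.2900 cm

2.2900


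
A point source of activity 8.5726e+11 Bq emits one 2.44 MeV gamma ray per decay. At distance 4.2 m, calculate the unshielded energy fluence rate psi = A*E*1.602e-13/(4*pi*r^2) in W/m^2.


psi = A * E * 1.602e-13 / (4*pi*r^2)
psi = 8.5726e+11 * 2.44 * 1.602e-13 / (4*pi*4.2^2)
psi = 0.0015117 W/m^2

0.0015117


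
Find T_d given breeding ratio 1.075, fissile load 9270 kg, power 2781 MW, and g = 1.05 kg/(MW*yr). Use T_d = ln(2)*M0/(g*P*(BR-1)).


Breeding gain G = BR - 1 = 1.075 - 1 = 0.075
Fissile production rate = g * P * G = 1.05 * 2781 * 0.075 = 219.00375 kg/yr
T_d = ln(2) * M0 / (g * P * G)
T_d = ln(2) * 9270 / 219.00375 = 29.340 yr

29.340


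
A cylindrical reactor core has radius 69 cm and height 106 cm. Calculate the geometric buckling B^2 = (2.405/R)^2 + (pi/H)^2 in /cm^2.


B^2 = (2.405/R)^2 + (pi/H)^2
B^2 = (2.405/69)^2 + (pi/106)^2
B^2 = 0.0020933 /cm^2

0.0020933


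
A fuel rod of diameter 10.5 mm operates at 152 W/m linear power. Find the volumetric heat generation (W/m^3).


r = D / 2 / 1000 = 10.5 / 2 / 1000 = 0.00525 m
q''' = q' / (pi * r^2)
q''' = 152 / (pi * 0.00525^2)
q''' = 1.7554e+06 W/m^3

1.7554e+06


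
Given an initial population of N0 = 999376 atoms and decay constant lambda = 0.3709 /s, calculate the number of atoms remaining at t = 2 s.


N = N0 * exp(-lambda * t)
N = 999376 * exp(-0.3709 * 2)
N = 475959

475959


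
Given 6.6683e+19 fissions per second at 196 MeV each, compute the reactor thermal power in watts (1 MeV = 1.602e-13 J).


P = fission_rate * E_MeV * 1.602e-13
P = 6.6683e+19 * 196 * 1.602e-13
P = 2.0938e+09 W

2.0938e+09


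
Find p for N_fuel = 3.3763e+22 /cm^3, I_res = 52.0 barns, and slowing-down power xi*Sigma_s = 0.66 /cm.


p = exp(-N * I * 1e-24 / (xi*Sigma_s))
p = exp(-3.3763e+22 * 52.0 * 1e-24 / 0.66)
p = 0.069940

0.069940


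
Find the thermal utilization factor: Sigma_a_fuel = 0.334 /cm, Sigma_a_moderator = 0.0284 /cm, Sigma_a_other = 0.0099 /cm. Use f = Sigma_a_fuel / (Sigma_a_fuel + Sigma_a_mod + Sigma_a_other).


f = Sigma_a_fuel / (Sigma_a_fuel + Sigma_a_mod + Sigma_a_other)
f = 0.334 / (0.334 + 0.0284 + 0.0099)
f = 0.89713

0.89713


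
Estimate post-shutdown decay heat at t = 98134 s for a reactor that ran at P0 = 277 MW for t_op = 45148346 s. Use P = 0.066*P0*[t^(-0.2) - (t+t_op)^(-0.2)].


P/P0 = 0.066 * [t^(-0.2) - (t + t_op)^(-0.2)]
P/P0 = 0.066 * [98134^(-0.2) - (98134 + 45148346)^(-0.2)]
P/P0 = 0.066 * [0.1003774 - 0.02943629] = 0.004682113
P = 277 * 0.004682113 = 1.2969 MW

1.2969


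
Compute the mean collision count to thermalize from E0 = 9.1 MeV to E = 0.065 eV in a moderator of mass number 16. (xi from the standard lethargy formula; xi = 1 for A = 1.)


xi = 1 + (A-1)^2/(2A)*ln((A-1)/(A+1)) = 0.1199467 (for A = 16)
n = ln(E0/E) / xi
n = ln(9.1e6 / 0.065) / 0.1199467
n = ln(1.400000e+08) / 0.1199467 = 156.38

156.38


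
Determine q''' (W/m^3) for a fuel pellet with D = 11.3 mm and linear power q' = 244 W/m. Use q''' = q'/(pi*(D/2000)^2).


r = D / 2 / 1000 = 11.3 / 2 / 1000 = 0.00565 m
q''' = q' / (pi * r^2)
q''' = 244 / (pi * 0.00565^2)
q''' = 2.4330e+06 W/m^3

2.4330e+06


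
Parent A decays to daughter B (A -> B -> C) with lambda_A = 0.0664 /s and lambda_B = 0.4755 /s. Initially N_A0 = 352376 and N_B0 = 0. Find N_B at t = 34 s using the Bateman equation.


N_B(t) = lambda_A * N_A0 / (lambda_B - lambda_A) * [exp(-lambda_A*t) - exp(-lambda_B*t)]
exp(-0.0664*34) = 0.1046012; exp(-0.4755*34) = 9.522722e-08
N_B = 0.0664 * 352376 / (0.4755 - 0.0664) * (0.1046012 - 9.522722e-08)
N_B = 5982.5

5982.5


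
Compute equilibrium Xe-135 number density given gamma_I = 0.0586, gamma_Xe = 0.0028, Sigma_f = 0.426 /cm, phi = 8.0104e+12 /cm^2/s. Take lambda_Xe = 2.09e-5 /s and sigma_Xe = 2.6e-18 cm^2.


Xe_eq = (gamma_I + gamma_Xe) * Sigma_f * phi / (lambda_Xe + sigma_Xe * phi)
Numerator = (0.0586 + 0.0028) * 0.426 * 8.0104e+12 = 2.095232e+11
Denominator = 2.09e-5 + 2.6e-18 * 8.0104e+12 = 4.172704e-05
Xe_eq = 2.095232e+11 / 4.172704e-05 = 5.0213e+15 /cm^3

5.0213e+15


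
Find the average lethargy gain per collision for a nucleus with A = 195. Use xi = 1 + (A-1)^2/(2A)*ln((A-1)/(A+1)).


xi = 1 + (A-1)^2/(2A) * ln((A-1)/(A+1))
xi = 1 + (195-1)^2/(2*195) * ln((195-1)/(195 +1))
xi = 0.010221

0.010221


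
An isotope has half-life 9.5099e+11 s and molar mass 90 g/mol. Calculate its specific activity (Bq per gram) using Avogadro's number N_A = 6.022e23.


lambda = ln(2) / t_half = ln(2) / 9.5099e+11 = 7.288691e-13 /s
SA = lambda * N_A / M
SA = 7.288691e-13 * 6.022e23 / 90
SA = 4.8769e+09 Bq/g

4.8769e+09


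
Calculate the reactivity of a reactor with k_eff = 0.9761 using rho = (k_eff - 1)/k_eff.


rho = (k_eff - 1) / k_eff
rho = (0.9761 - 1) / 0.9761
rho = -0.024485

-0.024485


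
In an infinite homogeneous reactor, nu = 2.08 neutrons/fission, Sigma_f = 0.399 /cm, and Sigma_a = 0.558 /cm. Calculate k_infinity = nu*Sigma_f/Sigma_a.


k_inf = nu * Sigma_f / Sigma_a
k_inf = 2.08 * 0.399 / 0.558
k_inf = 1.4873

1.4873


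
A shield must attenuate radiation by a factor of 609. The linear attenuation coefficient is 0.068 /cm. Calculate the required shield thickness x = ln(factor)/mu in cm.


x = ln(factor) / mu
x = ln(609) / 0.068
x = 94.291 cm

94.291


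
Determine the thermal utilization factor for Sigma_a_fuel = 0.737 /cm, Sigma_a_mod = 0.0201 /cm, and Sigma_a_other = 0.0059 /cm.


f = Sigma_a_fuel / (Sigma_a_fuel + Sigma_a_mod + Sigma_a_other)
f = 0.737 / (0.737 + 0.0201 + 0.0059)
f = 0.96592

0.96592


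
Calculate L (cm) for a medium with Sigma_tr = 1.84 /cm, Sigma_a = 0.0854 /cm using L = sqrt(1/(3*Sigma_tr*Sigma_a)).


D = 1 / (3 * Sigma_tr) = 1 / (3 * 1.84) = 0.1811594 cm
L = sqrt(D / Sigma_a)
L = sqrt(0.1811594 / 0.0854)
L = 1.4565 cm

1.4565


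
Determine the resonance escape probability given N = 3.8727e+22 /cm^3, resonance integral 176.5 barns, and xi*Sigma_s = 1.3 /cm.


p = exp(-N * I * 1e-24 / (xi*Sigma_s))
p = exp(-3.8727e+22 * 176.5 * 1e-24 / 1.3)
p = 0.0052060

0.0052060


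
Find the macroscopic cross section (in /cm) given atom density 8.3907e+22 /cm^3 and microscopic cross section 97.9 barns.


Sigma = N * sigma_barns * 1e-24
Sigma = 8.3907e+22 * 97.9 * 1e-24
Sigma = 8.2145 /cm

8.2145


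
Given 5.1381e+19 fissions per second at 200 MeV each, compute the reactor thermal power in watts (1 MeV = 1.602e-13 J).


P = fission_rate * E_MeV * 1.602e-13
P = 5.1381e+19 * 200 * 1.602e-13
P = 1.6462e+09 W

1.6462e+09


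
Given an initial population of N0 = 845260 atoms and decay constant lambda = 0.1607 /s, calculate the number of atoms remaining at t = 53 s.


N = N0 * exp(-lambda * t)
N = 845260 * exp(-0.1607 * 53)
N = 169.07

169.07


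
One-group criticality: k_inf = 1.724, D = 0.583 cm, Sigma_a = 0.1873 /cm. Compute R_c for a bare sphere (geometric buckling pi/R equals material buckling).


L^2 = D / Sigma_a = 0.583 / 0.1873 = 3.112653 cm^2
B_m^2 = (k_inf - 1) / L^2 = (1.724 - 1) / 3.112653 = 0.2325990 /cm^2
For a bare sphere: B_g = pi/R, so R_c = pi / sqrt(B_m^2)
R_c = pi / sqrt(0.2325990) = 6.5140 cm

6.5140


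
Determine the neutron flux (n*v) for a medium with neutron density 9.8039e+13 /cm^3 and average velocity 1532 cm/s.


phi = n * v
phi = 9.8039e+13 * 1532
phi = 1.5020e+17 /cm^2/s

1.5020e+17


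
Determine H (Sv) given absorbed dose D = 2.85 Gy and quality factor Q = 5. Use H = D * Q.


H = D * Q
H = 2.85 * 5
H = 14.250 Sv

14.250


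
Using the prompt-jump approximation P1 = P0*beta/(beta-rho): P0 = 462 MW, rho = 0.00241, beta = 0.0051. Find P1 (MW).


P1/P0 = beta / (beta - rho)
P1/P0 = 0.0051 / (0.0051 - 0.00241) = 1.895911
P1 = 462 * 1.895911 = 875.91 MW

875.91


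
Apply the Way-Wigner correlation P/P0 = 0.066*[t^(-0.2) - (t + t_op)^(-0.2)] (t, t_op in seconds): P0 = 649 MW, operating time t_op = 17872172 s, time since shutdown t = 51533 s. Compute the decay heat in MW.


P/P0 = 0.066 * [t^(-0.2) - (t + t_op)^(-0.2)]
P/P0 = 0.066 * [51533^(-0.2) - (51533 + 17872172)^(-0.2)]
P/P0 = 0.066 * [0.1141781 - 0.03542537] = 0.005197680
P = 649 * 0.005197680 = 3.3733 MW

3.3733


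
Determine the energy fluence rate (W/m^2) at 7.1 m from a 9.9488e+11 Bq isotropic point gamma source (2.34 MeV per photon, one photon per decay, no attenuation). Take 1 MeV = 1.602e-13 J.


psi = A * E * 1.602e-13 / (4*pi*r^2)
psi = 9.9488e+11 * 2.34 * 1.602e-13 / (4*pi*7.1^2)
psi = 5.8874e-04 W/m^2

5.8874e-04


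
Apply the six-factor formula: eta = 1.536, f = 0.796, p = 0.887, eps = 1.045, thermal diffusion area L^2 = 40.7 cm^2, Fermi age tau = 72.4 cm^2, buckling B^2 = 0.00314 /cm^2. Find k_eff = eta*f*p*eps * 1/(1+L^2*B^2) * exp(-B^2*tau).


k_inf = eta*f*p*eps = 1.536*0.796*0.887*1.045 = 1.133298
P_TNL = 1/(1 + L^2*B^2) = 1/(1 + 40.7*0.00314) = 0.8866836
P_FNL = exp(-B^2*tau) = exp(-0.00314*72.4) = 0.7966531
k_eff = k_inf * P_TNL * P_FNL = 1.133298 * 0.8866836 * 0.7966531
k_eff = 0.80054

0.80054


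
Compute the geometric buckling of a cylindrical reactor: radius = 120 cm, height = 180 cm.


B^2 = (2.405/R)^2 + (pi/H)^2
B^2 = (2.405/120)^2 + (pi/180)^2
B^2 = 7.0629e-04 /cm^2

7.0629e-04


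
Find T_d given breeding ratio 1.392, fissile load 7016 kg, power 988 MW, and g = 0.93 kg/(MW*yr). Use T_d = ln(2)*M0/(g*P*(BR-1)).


Breeding gain G = BR - 1 = 1.392 - 1 = 0.392
Fissile production rate = g * P * G = 0.93 * 988 * 0.392 = 360.18528 kg/yr
T_d = ln(2) * M0 / (g * P * G)
T_d = ln(2) * 7016 / 360.18528 = 13.502 yr

13.502


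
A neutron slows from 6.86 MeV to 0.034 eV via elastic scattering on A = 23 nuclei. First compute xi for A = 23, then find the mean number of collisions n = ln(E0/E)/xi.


xi = 1 + (A-1)^2/(2A)*ln((A-1)/(A+1)) = 0.08448899 (for A = 23)
n = ln(E0/E) / xi
n = ln(6.86e6 / 0.034) / 0.08448899
n = ln(2.017647e+08) / 0.08448899 = 226.33

226.33


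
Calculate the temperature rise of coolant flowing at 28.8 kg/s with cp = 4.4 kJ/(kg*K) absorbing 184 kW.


dT = Q / (m_dot * cp)
dT = 184 / (28.8 * 4.4)
dT = 1.4520 C

1.4520
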